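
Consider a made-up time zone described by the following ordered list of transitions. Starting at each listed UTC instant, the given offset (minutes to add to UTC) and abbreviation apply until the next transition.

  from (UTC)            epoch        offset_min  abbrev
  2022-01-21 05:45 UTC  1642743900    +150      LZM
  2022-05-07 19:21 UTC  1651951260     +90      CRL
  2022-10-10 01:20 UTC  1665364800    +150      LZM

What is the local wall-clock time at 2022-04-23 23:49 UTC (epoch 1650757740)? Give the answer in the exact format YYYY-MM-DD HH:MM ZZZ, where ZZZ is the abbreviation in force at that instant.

2022-04-24 02:19 LZM

Query: 2022-04-23 23:49 UTC
Rule 1/3 (LZM, +02:30): 2022-01-21 05:45 UTC ≤ query < 2022-05-07 19:21 UTC
23·60 + 49 + 150 = 1579 min
1579 = 1·1440 + 139; 139 = 2·60 + 19 → 02:19, 2022-04-23 + 1 day = 2022-04-24
→ 2022-04-24 02:19 LZM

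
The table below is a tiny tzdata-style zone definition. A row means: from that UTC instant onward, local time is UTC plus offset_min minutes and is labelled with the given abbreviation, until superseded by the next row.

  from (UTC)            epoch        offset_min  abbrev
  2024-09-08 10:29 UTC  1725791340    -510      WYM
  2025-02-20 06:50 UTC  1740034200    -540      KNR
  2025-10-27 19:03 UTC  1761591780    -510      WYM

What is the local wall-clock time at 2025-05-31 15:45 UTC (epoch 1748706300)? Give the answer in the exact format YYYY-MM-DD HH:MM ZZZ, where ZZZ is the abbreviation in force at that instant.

2025-05-31 06:45 KNR

Query: 2025-05-31 15:45 UTC
Rule 2/3 (KNR, -09:00): 2025-02-20 06:50 UTC ≤ query < 2025-10-27 19:03 UTC
15·60 + 45 - 540 = 405 min
405 = 0·1440 + 405; 405 = 6·60 + 45 → 06:45, same day
→ 2025-05-31 06:45 KNR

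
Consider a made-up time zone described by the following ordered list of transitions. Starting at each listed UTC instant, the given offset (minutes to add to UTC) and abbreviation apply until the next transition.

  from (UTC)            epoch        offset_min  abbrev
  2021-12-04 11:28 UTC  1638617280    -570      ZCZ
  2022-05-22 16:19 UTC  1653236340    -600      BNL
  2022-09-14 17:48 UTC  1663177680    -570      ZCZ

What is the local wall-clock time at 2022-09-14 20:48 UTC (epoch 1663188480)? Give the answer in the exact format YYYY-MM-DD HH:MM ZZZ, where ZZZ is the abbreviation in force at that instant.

Query: 2022-09-14 20:48 UTC
Rule 3/3 (ZCZ, -09:30): 2022-09-14 17:48 UTC ≤ query < +∞
20·60 + 48 - 570 = 678 min
678 = 0·1440 + 678; 678 = 11·60 + 18 → 11:18, same day
→ 2022-09-14 11:18 ZCZ

2022-09-14 11:18 ZCZ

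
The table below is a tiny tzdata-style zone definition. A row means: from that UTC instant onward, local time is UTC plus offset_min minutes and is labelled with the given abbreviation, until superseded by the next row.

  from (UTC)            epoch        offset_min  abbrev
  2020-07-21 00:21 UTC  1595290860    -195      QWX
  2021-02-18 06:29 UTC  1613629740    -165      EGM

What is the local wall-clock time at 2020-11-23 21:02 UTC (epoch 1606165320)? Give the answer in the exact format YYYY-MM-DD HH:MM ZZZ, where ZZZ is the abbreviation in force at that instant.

Query: 2020-11-23 21:02 UTC
Rule 1/2 (QWX, -03:15): 2020-07-21 00:21 UTC ≤ query < 2021-02-18 06:29 UTC
21·60 + 2 - 195 = 1067 min
1067 = 0·1440 + 1067; 1067 = 17·60 + 47 → 17:47, same day
→ 2020-11-23 17:47 QWX

2020-11-23 17:47 QWX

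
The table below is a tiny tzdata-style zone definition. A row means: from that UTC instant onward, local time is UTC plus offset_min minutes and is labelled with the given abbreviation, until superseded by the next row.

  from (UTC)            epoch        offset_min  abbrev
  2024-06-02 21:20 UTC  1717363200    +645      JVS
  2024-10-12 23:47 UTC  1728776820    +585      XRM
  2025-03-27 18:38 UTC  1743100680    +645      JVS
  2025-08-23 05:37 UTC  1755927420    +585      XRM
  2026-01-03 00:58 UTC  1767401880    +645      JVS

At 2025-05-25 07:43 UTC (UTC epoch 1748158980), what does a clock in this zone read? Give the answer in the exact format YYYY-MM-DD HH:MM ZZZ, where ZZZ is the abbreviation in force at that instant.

2025-05-25 18:28 JVS

Query: 2025-05-25 07:43 UTC
Rule 3/5 (JVS, +10:45): 2025-03-27 18:38 UTC ≤ query < 2025-08-23 05:37 UTC
7·60 + 43 + 645 = 1108 min
1108 = 0·1440 + 1108; 1108 = 18·60 + 28 → 18:28, same day
→ 2025-05-25 18:28 JVS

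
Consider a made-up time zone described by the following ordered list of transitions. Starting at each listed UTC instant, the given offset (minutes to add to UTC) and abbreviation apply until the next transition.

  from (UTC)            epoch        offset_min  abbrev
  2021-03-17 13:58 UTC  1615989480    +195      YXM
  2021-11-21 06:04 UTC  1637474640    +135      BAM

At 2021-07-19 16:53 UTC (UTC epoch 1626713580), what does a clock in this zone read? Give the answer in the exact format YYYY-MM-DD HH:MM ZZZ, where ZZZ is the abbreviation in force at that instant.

2021-07-19 20:08 YXM

Query: 2021-07-19 16:53 UTC
Rule 1/2 (YXM, +03:15): 2021-03-17 13:58 UTC ≤ query < 2021-11-21 06:04 UTC
16·60 + 53 + 195 = 1208 min
1208 = 0·1440 + 1208; 1208 = 20·60 + 8 → 20:08, same day
→ 2021-07-19 20:08 YXM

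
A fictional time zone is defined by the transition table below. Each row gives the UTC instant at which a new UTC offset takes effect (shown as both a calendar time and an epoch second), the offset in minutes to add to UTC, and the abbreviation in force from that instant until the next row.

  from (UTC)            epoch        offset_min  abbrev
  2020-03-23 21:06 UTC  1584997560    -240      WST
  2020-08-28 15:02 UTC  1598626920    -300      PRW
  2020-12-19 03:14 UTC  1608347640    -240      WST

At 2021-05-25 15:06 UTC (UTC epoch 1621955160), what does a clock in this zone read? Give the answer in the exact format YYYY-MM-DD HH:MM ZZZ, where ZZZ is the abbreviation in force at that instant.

Query: 2021-05-25 15:06 UTC
Rule 3/3 (WST, -04:00): 2020-12-19 03:14 UTC ≤ query < +∞
15·60 + 6 - 240 = 666 min
666 = 0·1440 + 666; 666 = 11·60 + 6 → 11:06, same day
→ 2021-05-25 11:06 WST

2021-05-25 11:06 WST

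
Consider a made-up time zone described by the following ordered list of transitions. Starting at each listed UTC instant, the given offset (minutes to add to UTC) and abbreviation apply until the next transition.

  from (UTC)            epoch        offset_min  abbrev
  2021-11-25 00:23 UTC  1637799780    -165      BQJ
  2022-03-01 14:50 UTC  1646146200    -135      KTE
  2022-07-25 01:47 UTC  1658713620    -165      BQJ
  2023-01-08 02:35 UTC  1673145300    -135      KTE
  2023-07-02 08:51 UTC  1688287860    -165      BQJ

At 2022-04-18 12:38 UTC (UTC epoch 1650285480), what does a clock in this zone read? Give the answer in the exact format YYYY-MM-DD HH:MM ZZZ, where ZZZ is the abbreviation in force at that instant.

Query: 2022-04-18 12:38 UTC
Rule 2/5 (KTE, -02:15): 2022-03-01 14:50 UTC ≤ query < 2022-07-25 01:47 UTC
12·60 + 38 - 135 = 623 min
623 = 0·1440 + 623; 623 = 10·60 + 23 → 10:23, same day
→ 2022-04-18 10:23 KTE

2022-04-18 10:23 KTE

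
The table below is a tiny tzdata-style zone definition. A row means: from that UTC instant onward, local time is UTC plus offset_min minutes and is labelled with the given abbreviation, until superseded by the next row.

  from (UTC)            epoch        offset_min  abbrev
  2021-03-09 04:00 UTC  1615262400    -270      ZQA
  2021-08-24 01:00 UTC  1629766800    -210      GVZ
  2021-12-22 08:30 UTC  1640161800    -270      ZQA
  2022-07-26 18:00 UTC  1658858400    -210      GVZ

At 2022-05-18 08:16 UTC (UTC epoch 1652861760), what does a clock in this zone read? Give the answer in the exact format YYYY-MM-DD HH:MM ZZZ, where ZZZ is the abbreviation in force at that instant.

2022-05-18 03:46 ZQA

Query: 2022-05-18 08:16 UTC
Rule 3/4 (ZQA, -04:30): 2021-12-22 08:30 UTC ≤ query < 2022-07-26 18:00 UTC
8·60 + 16 - 270 = 226 min
226 = 0·1440 + 226; 226 = 3·60 + 46 → 03:46, same day
→ 2022-05-18 03:46 ZQA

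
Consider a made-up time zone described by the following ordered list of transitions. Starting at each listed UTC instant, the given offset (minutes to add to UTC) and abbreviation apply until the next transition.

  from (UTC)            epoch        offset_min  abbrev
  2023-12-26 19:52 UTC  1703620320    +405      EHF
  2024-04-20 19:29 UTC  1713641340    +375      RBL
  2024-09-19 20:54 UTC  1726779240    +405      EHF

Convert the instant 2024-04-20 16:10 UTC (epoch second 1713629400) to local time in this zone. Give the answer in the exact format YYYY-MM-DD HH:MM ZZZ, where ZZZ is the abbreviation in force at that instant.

Query: 2024-04-20 16:10 UTC
Rule 1/3 (EHF, +06:45): 2023-12-26 19:52 UTC ≤ query < 2024-04-20 19:29 UTC
16·60 + 10 + 405 = 1375 min
1375 = 0·1440 + 1375; 1375 = 22·60 + 55 → 22:55, same day
→ 2024-04-20 22:55 EHF

2024-04-20 22:55 EHF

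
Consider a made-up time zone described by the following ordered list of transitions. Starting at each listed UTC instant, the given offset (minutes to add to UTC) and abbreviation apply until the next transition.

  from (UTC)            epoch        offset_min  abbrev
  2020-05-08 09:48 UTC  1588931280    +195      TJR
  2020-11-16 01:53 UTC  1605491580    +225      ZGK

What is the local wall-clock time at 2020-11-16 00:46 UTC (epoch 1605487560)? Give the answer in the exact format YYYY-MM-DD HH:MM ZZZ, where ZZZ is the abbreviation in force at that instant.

2020-11-16 04:01 TJR

Query: 2020-11-16 00:46 UTC
Rule 1/2 (TJR, +03:15): 2020-05-08 09:48 UTC ≤ query < 2020-11-16 01:53 UTC
0·60 + 46 + 195 = 241 min
241 = 0·1440 + 241; 241 = 4·60 + 1 → 04:01, same day
→ 2020-11-16 04:01 TJR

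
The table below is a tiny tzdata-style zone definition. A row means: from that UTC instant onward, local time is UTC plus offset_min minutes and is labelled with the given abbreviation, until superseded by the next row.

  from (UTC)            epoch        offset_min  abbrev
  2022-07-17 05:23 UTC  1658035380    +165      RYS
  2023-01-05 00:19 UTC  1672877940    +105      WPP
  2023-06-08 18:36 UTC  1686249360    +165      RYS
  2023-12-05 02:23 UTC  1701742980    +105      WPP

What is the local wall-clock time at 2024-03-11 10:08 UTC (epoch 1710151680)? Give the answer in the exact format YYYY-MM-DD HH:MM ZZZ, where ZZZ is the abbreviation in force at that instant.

Query: 2024-03-11 10:08 UTC
Rule 4/4 (WPP, +01:45): 2023-12-05 02:23 UTC ≤ query < +∞
10·60 + 8 + 105 = 713 min
713 = 0·1440 + 713; 713 = 11·60 + 53 → 11:53, same day
→ 2024-03-11 11:53 WPP

2024-03-11 11:53 WPP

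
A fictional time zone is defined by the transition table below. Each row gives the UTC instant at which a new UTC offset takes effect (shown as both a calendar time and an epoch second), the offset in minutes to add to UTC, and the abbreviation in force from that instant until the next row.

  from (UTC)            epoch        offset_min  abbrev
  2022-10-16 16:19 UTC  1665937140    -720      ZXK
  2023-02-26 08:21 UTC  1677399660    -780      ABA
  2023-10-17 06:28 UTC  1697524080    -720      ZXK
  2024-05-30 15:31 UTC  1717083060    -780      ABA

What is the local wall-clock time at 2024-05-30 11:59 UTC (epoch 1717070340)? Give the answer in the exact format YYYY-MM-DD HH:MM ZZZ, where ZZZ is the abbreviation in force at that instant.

Query: 2024-05-30 11:59 UTC
Rule 3/4 (ZXK, -12:00): 2023-10-17 06:28 UTC ≤ query < 2024-05-30 15:31 UTC
11·60 + 59 - 720 = -1 min
-1 = -1·1440 + 1439; 1439 = 23·60 + 59 → 23:59, 2024-05-30 - 1 day = 2024-05-29
→ 2024-05-29 23:59 ZXK

2024-05-29 23:59 ZXK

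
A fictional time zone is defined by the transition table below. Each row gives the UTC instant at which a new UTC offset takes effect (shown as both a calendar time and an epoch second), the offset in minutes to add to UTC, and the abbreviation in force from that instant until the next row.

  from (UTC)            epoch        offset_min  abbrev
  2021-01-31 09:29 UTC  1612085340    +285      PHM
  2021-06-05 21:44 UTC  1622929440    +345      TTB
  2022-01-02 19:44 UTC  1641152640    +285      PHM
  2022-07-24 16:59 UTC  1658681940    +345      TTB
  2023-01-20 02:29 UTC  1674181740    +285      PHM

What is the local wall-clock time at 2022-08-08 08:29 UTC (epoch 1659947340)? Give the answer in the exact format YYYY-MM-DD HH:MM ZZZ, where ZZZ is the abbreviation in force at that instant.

Query: 2022-08-08 08:29 UTC
Rule 4/5 (TTB, +05:45): 2022-07-24 16:59 UTC ≤ query < 2023-01-20 02:29 UTC
8·60 + 29 + 345 = 854 min
854 = 0·1440 + 854; 854 = 14·60 + 14 → 14:14, same day
→ 2022-08-08 14:14 TTB

2022-08-08 14:14 TTB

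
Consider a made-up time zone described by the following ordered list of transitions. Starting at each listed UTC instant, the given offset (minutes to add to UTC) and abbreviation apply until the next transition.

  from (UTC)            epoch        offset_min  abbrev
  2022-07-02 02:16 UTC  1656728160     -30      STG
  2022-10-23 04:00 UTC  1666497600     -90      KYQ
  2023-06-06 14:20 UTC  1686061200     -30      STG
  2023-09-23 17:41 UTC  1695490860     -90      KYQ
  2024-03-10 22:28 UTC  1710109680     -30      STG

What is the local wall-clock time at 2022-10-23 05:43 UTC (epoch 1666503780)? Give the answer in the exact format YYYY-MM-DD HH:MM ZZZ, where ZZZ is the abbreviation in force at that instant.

2022-10-23 04:13 KYQ

Query: 2022-10-23 05:43 UTC
Rule 2/5 (KYQ, -01:30): 2022-10-23 04:00 UTC ≤ query < 2023-06-06 14:20 UTC
5·60 + 43 - 90 = 253 min
253 = 0·1440 + 253; 253 = 4·60 + 13 → 04:13, same day
→ 2022-10-23 04:13 KYQ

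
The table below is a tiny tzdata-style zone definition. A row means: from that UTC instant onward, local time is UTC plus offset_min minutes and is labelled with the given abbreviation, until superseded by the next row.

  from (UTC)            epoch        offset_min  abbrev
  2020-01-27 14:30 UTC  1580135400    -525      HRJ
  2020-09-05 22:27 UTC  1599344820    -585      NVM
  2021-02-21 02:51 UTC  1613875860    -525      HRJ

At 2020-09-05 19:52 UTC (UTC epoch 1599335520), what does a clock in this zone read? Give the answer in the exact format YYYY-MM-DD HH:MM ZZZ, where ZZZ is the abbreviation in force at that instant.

Query: 2020-09-05 19:52 UTC
Rule 1/3 (HRJ, -08:45): 2020-01-27 14:30 UTC ≤ query < 2020-09-05 22:27 UTC
19·60 + 52 - 525 = 667 min
667 = 0·1440 + 667; 667 = 11·60 + 7 → 11:07, same day
→ 2020-09-05 11:07 HRJ

2020-09-05 11:07 HRJ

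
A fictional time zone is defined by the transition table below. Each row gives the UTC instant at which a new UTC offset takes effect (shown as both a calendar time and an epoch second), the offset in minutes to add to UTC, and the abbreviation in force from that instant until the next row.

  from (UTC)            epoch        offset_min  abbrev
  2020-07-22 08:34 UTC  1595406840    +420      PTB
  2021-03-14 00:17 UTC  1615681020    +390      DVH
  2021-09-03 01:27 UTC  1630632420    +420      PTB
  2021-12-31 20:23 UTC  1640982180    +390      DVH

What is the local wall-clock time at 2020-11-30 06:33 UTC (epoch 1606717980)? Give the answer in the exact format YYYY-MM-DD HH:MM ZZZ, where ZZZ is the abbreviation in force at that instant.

Query: 2020-11-30 06:33 UTC
Rule 1/4 (PTB, +07:00): 2020-07-22 08:34 UTC ≤ query < 2021-03-14 00:17 UTC
6·60 + 33 + 420 = 813 min
813 = 0·1440 + 813; 813 = 13·60 + 33 → 13:33, same day
→ 2020-11-30 13:33 PTB

2020-11-30 13:33 PTB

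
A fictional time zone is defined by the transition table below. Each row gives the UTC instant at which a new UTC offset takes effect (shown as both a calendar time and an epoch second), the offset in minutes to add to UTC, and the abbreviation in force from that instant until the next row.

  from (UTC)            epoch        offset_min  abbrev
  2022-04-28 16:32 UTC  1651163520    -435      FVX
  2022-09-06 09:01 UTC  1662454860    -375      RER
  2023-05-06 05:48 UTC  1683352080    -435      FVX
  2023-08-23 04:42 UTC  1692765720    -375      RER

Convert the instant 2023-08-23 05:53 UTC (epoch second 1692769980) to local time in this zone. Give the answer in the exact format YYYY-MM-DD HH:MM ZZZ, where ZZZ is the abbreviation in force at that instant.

2023-08-22 23:38 RER

Query: 2023-08-23 05:53 UTC
Rule 4/4 (RER, -06:15): 2023-08-23 04:42 UTC ≤ query < +∞
5·60 + 53 - 375 = -22 min
-22 = -1·1440 + 1418; 1418 = 23·60 + 38 → 23:38, 2023-08-23 - 1 day = 2023-08-22
→ 2023-08-22 23:38 RER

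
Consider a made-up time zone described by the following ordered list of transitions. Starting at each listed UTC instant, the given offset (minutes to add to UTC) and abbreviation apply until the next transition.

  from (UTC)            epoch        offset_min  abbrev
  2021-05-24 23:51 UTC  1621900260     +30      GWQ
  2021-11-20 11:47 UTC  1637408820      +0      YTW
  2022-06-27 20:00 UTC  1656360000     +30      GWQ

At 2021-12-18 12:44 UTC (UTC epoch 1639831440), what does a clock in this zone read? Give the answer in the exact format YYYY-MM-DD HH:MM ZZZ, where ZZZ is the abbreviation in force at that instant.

2021-12-18 12:44 YTW

Query: 2021-12-18 12:44 UTC
Rule 2/3 (YTW, +00:00): 2021-11-20 11:47 UTC ≤ query < 2022-06-27 20:00 UTC
12·60 + 44 + 0 = 764 min
764 = 0·1440 + 764; 764 = 12·60 + 44 → 12:44, same day
→ 2021-12-18 12:44 YTW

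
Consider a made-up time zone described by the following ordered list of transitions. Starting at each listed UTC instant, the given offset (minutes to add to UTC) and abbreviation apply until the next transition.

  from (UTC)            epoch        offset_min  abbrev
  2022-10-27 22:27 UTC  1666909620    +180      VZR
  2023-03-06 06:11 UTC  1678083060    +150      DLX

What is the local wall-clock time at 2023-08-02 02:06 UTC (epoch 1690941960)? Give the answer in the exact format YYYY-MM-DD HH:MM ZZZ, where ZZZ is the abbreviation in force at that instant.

2023-08-02 04:36 DLX

Query: 2023-08-02 02:06 UTC
Rule 2/2 (DLX, +02:30): 2023-03-06 06:11 UTC ≤ query < +∞
2·60 + 6 + 150 = 276 min
276 = 0·1440 + 276; 276 = 4·60 + 36 → 04:36, same day
→ 2023-08-02 04:36 DLX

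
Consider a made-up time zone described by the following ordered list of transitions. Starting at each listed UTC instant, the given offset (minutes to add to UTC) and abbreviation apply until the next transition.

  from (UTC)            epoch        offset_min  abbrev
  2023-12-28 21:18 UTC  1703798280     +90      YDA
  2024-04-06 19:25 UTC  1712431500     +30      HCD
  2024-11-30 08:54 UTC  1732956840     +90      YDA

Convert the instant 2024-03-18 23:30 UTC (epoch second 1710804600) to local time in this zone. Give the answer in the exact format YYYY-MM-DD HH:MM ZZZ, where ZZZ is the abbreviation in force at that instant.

Query: 2024-03-18 23:30 UTC
Rule 1/3 (YDA, +01:30): 2023-12-28 21:18 UTC ≤ query < 2024-04-06 19:25 UTC
23·60 + 30 + 90 = 1500 min
1500 = 1·1440 + 60; 60 = 1·60 + 0 → 01:00, 2024-03-18 + 1 day = 2024-03-19
→ 2024-03-19 01:00 YDA

2024-03-19 01:00 YDA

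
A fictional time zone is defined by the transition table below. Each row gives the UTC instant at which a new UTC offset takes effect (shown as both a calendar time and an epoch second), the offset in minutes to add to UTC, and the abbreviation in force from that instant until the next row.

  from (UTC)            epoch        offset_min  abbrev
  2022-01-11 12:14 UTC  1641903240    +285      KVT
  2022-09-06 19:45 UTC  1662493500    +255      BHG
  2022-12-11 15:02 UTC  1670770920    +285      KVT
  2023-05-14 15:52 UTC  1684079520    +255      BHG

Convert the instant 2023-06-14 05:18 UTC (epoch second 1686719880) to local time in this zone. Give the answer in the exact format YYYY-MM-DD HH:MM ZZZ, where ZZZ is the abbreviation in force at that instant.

Query: 2023-06-14 05:18 UTC
Rule 4/4 (BHG, +04:15): 2023-05-14 15:52 UTC ≤ query < +∞
5·60 + 18 + 255 = 573 min
573 = 0·1440 + 573; 573 = 9·60 + 33 → 09:33, same day
→ 2023-06-14 09:33 BHG

2023-06-14 09:33 BHG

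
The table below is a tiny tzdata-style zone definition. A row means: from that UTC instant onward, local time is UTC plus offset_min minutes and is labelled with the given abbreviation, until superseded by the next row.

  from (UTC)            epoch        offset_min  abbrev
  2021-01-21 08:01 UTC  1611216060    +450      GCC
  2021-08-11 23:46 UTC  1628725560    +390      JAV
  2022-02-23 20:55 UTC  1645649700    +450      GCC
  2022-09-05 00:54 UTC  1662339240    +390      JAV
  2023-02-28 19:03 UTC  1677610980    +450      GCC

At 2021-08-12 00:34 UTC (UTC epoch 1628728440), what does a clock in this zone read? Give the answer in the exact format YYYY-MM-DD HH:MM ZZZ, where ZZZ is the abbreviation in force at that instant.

Query: 2021-08-12 00:34 UTC
Rule 2/5 (JAV, +06:30): 2021-08-11 23:46 UTC ≤ query < 2022-02-23 20:55 UTC
0·60 + 34 + 390 = 424 min
424 = 0·1440 + 424; 424 = 7·60 + 4 → 07:04, same day
→ 2021-08-12 07:04 JAV

2021-08-12 07:04 JAV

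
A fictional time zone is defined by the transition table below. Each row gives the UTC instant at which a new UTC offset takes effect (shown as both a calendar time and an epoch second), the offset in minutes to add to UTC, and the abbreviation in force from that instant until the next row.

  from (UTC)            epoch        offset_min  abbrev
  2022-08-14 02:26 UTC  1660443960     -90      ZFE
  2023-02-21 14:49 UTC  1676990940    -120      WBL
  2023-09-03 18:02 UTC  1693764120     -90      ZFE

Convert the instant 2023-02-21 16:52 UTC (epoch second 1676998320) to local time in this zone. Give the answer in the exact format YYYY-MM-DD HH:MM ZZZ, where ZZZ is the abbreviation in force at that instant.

Query: 2023-02-21 16:52 UTC
Rule 2/3 (WBL, -02:00): 2023-02-21 14:49 UTC ≤ query < 2023-09-03 18:02 UTC
16·60 + 52 - 120 = 892 min
892 = 0·1440 + 892; 892 = 14·60 + 52 → 14:52, same day
→ 2023-02-21 14:52 WBL

2023-02-21 14:52 WBL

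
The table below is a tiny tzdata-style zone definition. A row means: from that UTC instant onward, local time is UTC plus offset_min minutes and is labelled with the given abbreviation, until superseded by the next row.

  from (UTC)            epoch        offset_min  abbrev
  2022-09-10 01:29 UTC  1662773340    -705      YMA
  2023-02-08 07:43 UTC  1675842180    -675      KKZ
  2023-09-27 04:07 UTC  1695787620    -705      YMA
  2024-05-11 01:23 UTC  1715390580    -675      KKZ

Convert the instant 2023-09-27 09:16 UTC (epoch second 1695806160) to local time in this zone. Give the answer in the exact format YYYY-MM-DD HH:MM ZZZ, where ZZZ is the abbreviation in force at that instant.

Query: 2023-09-27 09:16 UTC
Rule 3/4 (YMA, -11:45): 2023-09-27 04:07 UTC ≤ query < 2024-05-11 01:23 UTC
9·60 + 16 - 705 = -149 min
-149 = -1·1440 + 1291; 1291 = 21·60 + 31 → 21:31, 2023-09-27 - 1 day = 2023-09-26
→ 2023-09-26 21:31 YMA

2023-09-26 21:31 YMA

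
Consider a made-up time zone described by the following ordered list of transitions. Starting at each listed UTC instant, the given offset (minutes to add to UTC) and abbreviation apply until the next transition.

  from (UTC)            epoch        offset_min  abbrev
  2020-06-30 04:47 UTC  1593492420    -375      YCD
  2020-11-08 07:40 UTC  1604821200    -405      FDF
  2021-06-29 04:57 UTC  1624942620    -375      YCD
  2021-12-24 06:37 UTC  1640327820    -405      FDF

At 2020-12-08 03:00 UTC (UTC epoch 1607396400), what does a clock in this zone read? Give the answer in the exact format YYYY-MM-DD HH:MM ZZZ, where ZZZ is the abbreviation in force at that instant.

2020-12-07 20:15 FDF

Query: 2020-12-08 03:00 UTC
Rule 2/4 (FDF, -06:45): 2020-11-08 07:40 UTC ≤ query < 2021-06-29 04:57 UTC
3·60 + 0 - 405 = -225 min
-225 = -1·1440 + 1215; 1215 = 20·60 + 15 → 20:15, 2020-12-08 - 1 day = 2020-12-07
→ 2020-12-07 20:15 FDF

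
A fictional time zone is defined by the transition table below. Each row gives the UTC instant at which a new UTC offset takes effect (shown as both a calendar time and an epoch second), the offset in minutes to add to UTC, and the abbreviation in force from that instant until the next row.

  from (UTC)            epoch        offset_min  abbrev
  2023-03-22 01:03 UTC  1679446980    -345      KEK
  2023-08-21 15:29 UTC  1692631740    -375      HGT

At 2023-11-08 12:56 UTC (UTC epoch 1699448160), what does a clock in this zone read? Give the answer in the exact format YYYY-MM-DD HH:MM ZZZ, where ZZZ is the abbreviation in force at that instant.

Query: 2023-11-08 12:56 UTC
Rule 2/2 (HGT, -06:15): 2023-08-21 15:29 UTC ≤ query < +∞
12·60 + 56 - 375 = 401 min
401 = 0·1440 + 401; 401 = 6·60 + 41 → 06:41, same day
→ 2023-11-08 06:41 HGT

2023-11-08 06:41 HGT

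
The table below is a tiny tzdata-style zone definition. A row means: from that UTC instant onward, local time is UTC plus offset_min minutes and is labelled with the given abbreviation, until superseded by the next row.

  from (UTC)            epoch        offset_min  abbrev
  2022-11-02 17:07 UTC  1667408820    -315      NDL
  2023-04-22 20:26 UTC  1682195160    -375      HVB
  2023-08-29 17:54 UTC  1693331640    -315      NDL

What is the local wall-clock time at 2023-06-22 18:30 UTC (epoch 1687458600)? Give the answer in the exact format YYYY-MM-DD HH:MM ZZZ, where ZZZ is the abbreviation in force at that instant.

Query: 2023-06-22 18:30 UTC
Rule 2/3 (HVB, -06:15): 2023-04-22 20:26 UTC ≤ query < 2023-08-29 17:54 UTC
18·60 + 30 - 375 = 735 min
735 = 0·1440 + 735; 735 = 12·60 + 15 → 12:15, same day
→ 2023-06-22 12:15 HVB

2023-06-22 12:15 HVB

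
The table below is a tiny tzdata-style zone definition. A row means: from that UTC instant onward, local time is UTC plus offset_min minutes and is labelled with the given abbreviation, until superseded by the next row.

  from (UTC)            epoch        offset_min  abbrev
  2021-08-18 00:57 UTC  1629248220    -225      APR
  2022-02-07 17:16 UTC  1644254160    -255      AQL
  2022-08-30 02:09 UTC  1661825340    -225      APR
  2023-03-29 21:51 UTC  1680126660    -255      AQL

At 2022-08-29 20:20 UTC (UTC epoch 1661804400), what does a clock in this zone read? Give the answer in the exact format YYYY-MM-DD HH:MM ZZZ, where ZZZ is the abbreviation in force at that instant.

Query: 2022-08-29 20:20 UTC
Rule 2/4 (AQL, -04:15): 2022-02-07 17:16 UTC ≤ query < 2022-08-30 02:09 UTC
20·60 + 20 - 255 = 965 min
965 = 0·1440 + 965; 965 = 16·60 + 5 → 16:05, same day
→ 2022-08-29 16:05 AQL

2022-08-29 16:05 AQL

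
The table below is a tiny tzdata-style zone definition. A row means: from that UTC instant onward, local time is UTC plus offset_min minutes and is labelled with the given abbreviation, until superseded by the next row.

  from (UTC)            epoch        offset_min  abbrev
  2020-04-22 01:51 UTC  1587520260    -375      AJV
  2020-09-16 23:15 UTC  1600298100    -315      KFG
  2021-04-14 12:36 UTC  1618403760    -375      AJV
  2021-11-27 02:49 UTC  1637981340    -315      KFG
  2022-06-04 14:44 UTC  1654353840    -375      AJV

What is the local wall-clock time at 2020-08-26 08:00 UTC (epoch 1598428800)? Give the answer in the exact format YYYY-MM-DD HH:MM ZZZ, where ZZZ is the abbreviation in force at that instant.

2020-08-26 01:45 AJV

Query: 2020-08-26 08:00 UTC
Rule 1/5 (AJV, -06:15): 2020-04-22 01:51 UTC ≤ query < 2020-09-16 23:15 UTC
8·60 + 0 - 375 = 105 min
105 = 0·1440 + 105; 105 = 1·60 + 45 → 01:45, same day
→ 2020-08-26 01:45 AJV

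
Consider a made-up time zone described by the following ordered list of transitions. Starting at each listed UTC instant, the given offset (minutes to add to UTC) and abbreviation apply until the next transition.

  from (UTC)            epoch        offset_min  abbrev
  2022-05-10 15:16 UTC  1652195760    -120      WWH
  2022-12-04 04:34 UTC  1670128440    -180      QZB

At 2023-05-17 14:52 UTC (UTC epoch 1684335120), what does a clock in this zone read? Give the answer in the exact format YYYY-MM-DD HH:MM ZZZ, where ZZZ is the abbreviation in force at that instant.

2023-05-17 11:52 QZB

Query: 2023-05-17 14:52 UTC
Rule 2/2 (QZB, -03:00): 2022-12-04 04:34 UTC ≤ query < +∞
14·60 + 52 - 180 = 712 min
712 = 0·1440 + 712; 712 = 11·60 + 52 → 11:52, same day
→ 2023-05-17 11:52 QZB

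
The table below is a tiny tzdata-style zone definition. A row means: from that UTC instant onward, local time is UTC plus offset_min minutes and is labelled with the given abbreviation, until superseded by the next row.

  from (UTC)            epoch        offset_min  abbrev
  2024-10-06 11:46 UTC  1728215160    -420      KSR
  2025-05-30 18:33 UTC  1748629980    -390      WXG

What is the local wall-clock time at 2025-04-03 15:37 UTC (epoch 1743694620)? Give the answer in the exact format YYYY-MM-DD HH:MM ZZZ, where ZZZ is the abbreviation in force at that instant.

Query: 2025-04-03 15:37 UTC
Rule 1/2 (KSR, -07:00): 2024-10-06 11:46 UTC ≤ query < 2025-05-30 18:33 UTC
15·60 + 37 - 420 = 517 min
517 = 0·1440 + 517; 517 = 8·60 + 37 → 08:37, same day
→ 2025-04-03 08:37 KSR

2025-04-03 08:37 KSR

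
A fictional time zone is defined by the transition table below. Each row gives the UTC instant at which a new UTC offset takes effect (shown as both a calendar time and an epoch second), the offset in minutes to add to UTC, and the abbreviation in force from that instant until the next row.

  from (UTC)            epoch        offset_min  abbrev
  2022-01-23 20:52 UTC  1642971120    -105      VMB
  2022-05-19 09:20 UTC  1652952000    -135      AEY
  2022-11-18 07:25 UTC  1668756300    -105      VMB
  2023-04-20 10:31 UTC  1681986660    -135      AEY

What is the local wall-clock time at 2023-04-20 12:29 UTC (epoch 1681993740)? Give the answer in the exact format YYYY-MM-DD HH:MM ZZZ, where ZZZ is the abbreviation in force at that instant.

Query: 2023-04-20 12:29 UTC
Rule 4/4 (AEY, -02:15): 2023-04-20 10:31 UTC ≤ query < +∞
12·60 + 29 - 135 = 614 min
614 = 0·1440 + 614; 614 = 10·60 + 14 → 10:14, same day
→ 2023-04-20 10:14 AEY

2023-04-20 10:14 AEY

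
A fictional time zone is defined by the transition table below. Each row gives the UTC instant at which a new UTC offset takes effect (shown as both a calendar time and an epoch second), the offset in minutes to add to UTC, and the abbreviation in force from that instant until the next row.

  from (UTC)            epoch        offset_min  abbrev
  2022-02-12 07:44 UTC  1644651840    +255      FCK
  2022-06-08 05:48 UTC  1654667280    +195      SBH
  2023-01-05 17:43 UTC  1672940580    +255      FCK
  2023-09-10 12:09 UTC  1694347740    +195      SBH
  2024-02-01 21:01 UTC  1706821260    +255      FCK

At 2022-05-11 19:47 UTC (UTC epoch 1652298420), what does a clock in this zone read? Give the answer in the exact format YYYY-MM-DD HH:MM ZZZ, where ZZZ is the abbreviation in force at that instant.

2022-05-12 00:02 FCK

Query: 2022-05-11 19:47 UTC
Rule 1/5 (FCK, +04:15): 2022-02-12 07:44 UTC ≤ query < 2022-06-08 05:48 UTC
19·60 + 47 + 255 = 1442 min
1442 = 1·1440 + 2; 2 = 0·60 + 2 → 00:02, 2022-05-11 + 1 day = 2022-05-12
→ 2022-05-12 00:02 FCK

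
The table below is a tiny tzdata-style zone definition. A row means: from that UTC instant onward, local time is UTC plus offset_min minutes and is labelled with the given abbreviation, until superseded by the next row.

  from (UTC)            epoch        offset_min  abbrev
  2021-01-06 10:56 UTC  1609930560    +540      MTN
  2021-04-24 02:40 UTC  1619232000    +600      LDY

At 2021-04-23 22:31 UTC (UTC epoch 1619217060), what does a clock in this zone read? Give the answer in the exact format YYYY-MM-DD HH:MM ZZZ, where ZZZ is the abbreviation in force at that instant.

Query: 2021-04-23 22:31 UTC
Rule 1/2 (MTN, +09:00): 2021-01-06 10:56 UTC ≤ query < 2021-04-24 02:40 UTC
22·60 + 31 + 540 = 1891 min
1891 = 1·1440 + 451; 451 = 7·60 + 31 → 07:31, 2021-04-23 + 1 day = 2021-04-24
→ 2021-04-24 07:31 MTN

2021-04-24 07:31 MTN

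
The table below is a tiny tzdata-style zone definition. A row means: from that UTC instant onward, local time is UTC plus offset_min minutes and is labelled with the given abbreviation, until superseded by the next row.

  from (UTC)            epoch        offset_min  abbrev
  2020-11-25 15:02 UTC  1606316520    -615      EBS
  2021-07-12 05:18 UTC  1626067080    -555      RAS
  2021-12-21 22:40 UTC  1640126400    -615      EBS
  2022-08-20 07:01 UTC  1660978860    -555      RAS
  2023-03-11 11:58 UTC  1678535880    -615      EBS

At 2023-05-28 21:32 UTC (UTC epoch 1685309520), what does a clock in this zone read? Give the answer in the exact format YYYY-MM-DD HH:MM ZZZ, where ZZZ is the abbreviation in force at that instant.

Query: 2023-05-28 21:32 UTC
Rule 5/5 (EBS, -10:15): 2023-03-11 11:58 UTC ≤ query < +∞
21·60 + 32 - 615 = 677 min
677 = 0·1440 + 677; 677 = 11·60 + 17 → 11:17, same day
→ 2023-05-28 11:17 EBS

2023-05-28 11:17 EBS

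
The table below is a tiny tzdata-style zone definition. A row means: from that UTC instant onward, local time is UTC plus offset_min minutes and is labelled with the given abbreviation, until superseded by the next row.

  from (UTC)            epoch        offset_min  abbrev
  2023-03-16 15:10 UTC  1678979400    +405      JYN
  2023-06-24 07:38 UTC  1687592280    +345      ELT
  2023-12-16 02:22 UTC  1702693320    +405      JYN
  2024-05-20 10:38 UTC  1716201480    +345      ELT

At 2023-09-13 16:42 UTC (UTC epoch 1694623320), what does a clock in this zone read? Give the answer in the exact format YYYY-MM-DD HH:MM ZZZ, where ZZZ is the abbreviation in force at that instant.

2023-09-13 22:27 ELT

Query: 2023-09-13 16:42 UTC
Rule 2/4 (ELT, +05:45): 2023-06-24 07:38 UTC ≤ query < 2023-12-16 02:22 UTC
16·60 + 42 + 345 = 1347 min
1347 = 0·1440 + 1347; 1347 = 22·60 + 27 → 22:27, same day
→ 2023-09-13 22:27 ELT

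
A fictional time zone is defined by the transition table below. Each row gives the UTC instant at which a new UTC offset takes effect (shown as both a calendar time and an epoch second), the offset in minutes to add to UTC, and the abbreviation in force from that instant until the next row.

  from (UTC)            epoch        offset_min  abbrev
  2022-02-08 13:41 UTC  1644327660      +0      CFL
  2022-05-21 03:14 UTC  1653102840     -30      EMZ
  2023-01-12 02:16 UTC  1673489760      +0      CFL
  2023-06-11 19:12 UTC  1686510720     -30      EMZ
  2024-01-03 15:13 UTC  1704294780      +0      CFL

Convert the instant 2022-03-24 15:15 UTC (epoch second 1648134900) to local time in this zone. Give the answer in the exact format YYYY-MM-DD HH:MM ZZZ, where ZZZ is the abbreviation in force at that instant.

Query: 2022-03-24 15:15 UTC
Rule 1/5 (CFL, +00:00): 2022-02-08 13:41 UTC ≤ query < 2022-05-21 03:14 UTC
15·60 + 15 + 0 = 915 min
915 = 0·1440 + 915; 915 = 15·60 + 15 → 15:15, same day
→ 2022-03-24 15:15 CFL

2022-03-24 15:15 CFL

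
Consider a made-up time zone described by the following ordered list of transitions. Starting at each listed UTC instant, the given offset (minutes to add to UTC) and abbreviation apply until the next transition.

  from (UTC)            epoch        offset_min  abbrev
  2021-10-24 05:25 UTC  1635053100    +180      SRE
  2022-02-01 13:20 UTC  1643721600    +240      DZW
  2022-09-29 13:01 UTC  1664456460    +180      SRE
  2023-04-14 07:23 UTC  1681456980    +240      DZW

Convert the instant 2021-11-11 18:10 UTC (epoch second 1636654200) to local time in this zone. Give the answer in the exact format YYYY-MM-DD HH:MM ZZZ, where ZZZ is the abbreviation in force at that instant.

2021-11-11 21:10 SRE

Query: 2021-11-11 18:10 UTC
Rule 1/4 (SRE, +03:00): 2021-10-24 05:25 UTC ≤ query < 2022-02-01 13:20 UTC
18·60 + 10 + 180 = 1270 min
1270 = 0·1440 + 1270; 1270 = 21·60 + 10 → 21:10, same day
→ 2021-11-11 21:10 SRE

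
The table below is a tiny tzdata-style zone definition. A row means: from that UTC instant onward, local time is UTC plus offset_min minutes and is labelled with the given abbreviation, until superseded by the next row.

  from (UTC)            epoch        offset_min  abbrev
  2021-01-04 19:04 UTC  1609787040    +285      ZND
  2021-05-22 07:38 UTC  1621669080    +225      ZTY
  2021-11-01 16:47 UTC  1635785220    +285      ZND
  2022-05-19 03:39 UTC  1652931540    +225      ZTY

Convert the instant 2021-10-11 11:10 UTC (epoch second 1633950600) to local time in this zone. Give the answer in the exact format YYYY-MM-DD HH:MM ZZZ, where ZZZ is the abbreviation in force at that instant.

2021-10-11 14:55 ZTY

Query: 2021-10-11 11:10 UTC
Rule 2/4 (ZTY, +03:45): 2021-05-22 07:38 UTC ≤ query < 2021-11-01 16:47 UTC
11·60 + 10 + 225 = 895 min
895 = 0·1440 + 895; 895 = 14·60 + 55 → 14:55, same day
→ 2021-10-11 14:55 ZTY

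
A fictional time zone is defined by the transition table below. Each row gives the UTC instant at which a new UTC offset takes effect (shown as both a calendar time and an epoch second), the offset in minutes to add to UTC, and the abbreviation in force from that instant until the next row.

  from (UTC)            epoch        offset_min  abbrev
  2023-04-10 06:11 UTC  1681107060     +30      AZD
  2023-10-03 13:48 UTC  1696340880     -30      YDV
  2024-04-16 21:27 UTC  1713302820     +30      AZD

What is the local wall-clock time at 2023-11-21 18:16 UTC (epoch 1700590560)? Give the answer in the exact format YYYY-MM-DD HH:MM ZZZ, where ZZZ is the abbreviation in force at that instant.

Query: 2023-11-21 18:16 UTC
Rule 2/3 (YDV, -00:30): 2023-10-03 13:48 UTC ≤ query < 2024-04-16 21:27 UTC
18·60 + 16 - 30 = 1066 min
1066 = 0·1440 + 1066; 1066 = 17·60 + 46 → 17:46, same day
→ 2023-11-21 17:46 YDV

2023-11-21 17:46 YDV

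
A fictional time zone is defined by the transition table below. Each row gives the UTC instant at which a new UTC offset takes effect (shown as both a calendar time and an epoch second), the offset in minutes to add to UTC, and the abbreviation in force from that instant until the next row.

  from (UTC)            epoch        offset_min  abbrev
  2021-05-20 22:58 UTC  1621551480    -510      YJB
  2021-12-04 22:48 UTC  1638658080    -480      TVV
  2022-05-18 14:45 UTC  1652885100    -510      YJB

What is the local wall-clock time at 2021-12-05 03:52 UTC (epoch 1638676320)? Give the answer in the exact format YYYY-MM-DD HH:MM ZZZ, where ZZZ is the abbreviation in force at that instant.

Query: 2021-12-05 03:52 UTC
Rule 2/3 (TVV, -08:00): 2021-12-04 22:48 UTC ≤ query < 2022-05-18 14:45 UTC
3·60 + 52 - 480 = -248 min
-248 = -1·1440 + 1192; 1192 = 19·60 + 52 → 19:52, 2021-12-05 - 1 day = 2021-12-04
→ 2021-12-04 19:52 TVV

2021-12-04 19:52 TVV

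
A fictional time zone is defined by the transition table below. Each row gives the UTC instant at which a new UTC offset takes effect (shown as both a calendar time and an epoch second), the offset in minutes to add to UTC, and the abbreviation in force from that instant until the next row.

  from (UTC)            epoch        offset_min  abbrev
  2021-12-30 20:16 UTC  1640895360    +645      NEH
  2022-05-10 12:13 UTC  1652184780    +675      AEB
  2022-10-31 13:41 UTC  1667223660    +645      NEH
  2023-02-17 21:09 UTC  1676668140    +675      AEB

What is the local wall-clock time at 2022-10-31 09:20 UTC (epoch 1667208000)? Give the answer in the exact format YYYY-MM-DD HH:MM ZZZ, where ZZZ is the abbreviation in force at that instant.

2022-10-31 20:35 AEB

Query: 2022-10-31 09:20 UTC
Rule 2/4 (AEB, +11:15): 2022-05-10 12:13 UTC ≤ query < 2022-10-31 13:41 UTC
9·60 + 20 + 675 = 1235 min
1235 = 0·1440 + 1235; 1235 = 20·60 + 35 → 20:35, same day
→ 2022-10-31 20:35 AEB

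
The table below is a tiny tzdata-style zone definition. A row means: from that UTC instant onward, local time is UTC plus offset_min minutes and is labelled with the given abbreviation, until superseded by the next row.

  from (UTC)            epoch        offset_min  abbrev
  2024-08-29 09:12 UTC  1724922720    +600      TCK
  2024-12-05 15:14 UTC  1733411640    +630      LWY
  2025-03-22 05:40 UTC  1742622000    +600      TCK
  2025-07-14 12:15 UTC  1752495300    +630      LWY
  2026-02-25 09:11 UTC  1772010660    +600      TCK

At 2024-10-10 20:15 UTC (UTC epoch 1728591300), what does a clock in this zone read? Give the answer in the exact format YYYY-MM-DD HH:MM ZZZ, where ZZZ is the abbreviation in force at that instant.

2024-10-11 06:15 TCK

Query: 2024-10-10 20:15 UTC
Rule 1/5 (TCK, +10:00): 2024-08-29 09:12 UTC ≤ query < 2024-12-05 15:14 UTC
20·60 + 15 + 600 = 1815 min
1815 = 1·1440 + 375; 375 = 6·60 + 15 → 06:15, 2024-10-10 + 1 day = 2024-10-11
→ 2024-10-11 06:15 TCK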